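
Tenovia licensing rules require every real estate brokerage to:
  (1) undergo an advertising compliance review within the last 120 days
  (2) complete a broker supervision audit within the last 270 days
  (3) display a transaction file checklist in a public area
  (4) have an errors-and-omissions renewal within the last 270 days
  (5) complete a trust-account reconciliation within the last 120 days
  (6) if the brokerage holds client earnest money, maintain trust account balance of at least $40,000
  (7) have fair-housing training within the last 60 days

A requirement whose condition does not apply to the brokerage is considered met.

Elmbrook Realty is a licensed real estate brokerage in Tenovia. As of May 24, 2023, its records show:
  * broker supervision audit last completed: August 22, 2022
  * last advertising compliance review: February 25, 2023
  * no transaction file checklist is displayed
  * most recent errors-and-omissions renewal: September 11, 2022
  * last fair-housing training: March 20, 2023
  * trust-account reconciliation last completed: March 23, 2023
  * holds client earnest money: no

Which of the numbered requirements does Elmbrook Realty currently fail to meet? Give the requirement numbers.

1. advertising compliance review 88 days ago vs limit 120 → met
2. broker supervision audit 275 days ago vs limit 270 → not met
3. transaction file checklist absent → not met
4. errors-and-omissions renewal 255 days ago vs limit 270 → met
5. trust-account reconciliation 62 days ago vs limit 120 → met
6. condition 'holds client earnest money' does not hold → requirement n/a → met
7. fair-housing training 65 days ago vs limit 60 → not met
Not met: 2, 3, 7

2, 3, 7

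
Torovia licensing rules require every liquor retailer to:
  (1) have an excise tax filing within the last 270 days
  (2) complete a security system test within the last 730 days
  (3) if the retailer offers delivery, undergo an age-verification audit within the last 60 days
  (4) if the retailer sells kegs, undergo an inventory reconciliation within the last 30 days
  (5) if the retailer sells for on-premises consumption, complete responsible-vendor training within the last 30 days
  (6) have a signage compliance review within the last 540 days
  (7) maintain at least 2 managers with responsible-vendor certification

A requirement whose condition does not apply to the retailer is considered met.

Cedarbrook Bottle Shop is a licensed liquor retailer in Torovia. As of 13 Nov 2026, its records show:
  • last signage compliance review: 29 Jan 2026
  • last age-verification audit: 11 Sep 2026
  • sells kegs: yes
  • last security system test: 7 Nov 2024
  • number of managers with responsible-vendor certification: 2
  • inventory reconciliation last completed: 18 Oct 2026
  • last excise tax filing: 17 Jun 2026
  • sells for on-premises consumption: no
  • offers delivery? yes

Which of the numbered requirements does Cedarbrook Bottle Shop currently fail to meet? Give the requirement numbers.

2, 3

1. excise tax filing 149 days ago vs limit 270 → met
2. security system test 736 days ago vs limit 730 → not met
3. condition 'offers delivery' holds; age-verification audit 63 days ago vs limit 60 → not met
4. condition 'sells kegs' holds; inventory reconciliation 26 days ago vs limit 30 → met
5. condition 'sells for on-premises consumption' does not hold → requirement n/a → met
6. signage compliance review 288 days ago vs limit 540 → met
7. managers with responsible-vendor certification 2 ≥ 2 → met
Not met: 2, 3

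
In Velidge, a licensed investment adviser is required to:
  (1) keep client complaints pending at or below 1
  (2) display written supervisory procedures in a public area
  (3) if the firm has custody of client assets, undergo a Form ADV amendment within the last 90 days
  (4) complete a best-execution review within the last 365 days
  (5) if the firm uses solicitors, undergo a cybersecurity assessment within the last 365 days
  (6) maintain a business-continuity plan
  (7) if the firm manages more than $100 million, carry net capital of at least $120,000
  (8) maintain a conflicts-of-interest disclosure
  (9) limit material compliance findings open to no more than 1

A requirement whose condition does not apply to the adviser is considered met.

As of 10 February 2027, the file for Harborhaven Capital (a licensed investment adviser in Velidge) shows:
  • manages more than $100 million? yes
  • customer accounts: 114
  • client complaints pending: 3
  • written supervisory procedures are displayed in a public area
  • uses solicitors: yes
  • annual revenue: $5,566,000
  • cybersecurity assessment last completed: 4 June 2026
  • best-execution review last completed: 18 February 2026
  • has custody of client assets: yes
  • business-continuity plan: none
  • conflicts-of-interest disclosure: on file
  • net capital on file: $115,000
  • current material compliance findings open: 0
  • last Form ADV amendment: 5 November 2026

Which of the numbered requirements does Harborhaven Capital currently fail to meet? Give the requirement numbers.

1. client complaints pending 3 > 1 → not met
2. written supervisory procedures present → met
3. condition 'has custody of client assets' holds; Form ADV amendment 97 days ago vs limit 90 → not met
4. best-execution review 357 days ago vs limit 365 → met
5. condition 'uses solicitors' holds; cybersecurity assessment 251 days ago vs limit 365 → met
6. business-continuity plan absent → not met
7. condition 'manages more than $100 million' holds; net capital $115,000 < $120,000 → not met
8. conflicts-of-interest disclosure present → met
9. material compliance findings open 0 ≤ 1 → met
Not met: 1, 3, 6, 7

1, 3, 6, 7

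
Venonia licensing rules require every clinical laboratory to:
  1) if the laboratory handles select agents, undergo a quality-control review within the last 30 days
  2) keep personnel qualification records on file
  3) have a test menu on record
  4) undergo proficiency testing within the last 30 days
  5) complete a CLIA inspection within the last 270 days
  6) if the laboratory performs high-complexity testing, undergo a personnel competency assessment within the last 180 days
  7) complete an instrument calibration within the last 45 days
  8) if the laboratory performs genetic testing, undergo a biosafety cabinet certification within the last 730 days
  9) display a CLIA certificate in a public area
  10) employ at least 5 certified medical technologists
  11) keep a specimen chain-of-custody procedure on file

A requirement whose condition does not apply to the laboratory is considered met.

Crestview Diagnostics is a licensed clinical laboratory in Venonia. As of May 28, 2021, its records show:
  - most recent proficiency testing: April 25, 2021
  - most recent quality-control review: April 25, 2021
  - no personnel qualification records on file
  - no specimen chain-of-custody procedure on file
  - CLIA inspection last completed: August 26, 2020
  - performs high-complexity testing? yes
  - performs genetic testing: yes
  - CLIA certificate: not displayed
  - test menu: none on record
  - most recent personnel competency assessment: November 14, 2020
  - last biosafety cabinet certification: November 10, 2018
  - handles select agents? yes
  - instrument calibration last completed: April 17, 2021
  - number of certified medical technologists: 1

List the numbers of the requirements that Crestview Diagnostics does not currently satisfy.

1. condition 'handles select agents' holds; quality-control review 33 days ago vs limit 30 → not met
2. personnel qualification records absent → not met
3. test menu absent → not met
4. proficiency testing 33 days ago vs limit 30 → not met
5. CLIA inspection 275 days ago vs limit 270 → not met
6. condition 'performs high-complexity testing' holds; personnel competency assessment 195 days ago vs limit 180 → not met
7. instrument calibration 41 days ago vs limit 45 → met
8. condition 'performs genetic testing' holds; biosafety cabinet certification 930 days ago vs limit 730 → not met
9. CLIA certificate absent → not met
10. certified medical technologists 1 < 5 → not met
11. specimen chain-of-custody procedure absent → not met
Not met: 1, 2, 3, 4, 5, 6, 8, 9, 10, 11

1, 2, 3, 4, 5, 6, 8, 9, 10, 11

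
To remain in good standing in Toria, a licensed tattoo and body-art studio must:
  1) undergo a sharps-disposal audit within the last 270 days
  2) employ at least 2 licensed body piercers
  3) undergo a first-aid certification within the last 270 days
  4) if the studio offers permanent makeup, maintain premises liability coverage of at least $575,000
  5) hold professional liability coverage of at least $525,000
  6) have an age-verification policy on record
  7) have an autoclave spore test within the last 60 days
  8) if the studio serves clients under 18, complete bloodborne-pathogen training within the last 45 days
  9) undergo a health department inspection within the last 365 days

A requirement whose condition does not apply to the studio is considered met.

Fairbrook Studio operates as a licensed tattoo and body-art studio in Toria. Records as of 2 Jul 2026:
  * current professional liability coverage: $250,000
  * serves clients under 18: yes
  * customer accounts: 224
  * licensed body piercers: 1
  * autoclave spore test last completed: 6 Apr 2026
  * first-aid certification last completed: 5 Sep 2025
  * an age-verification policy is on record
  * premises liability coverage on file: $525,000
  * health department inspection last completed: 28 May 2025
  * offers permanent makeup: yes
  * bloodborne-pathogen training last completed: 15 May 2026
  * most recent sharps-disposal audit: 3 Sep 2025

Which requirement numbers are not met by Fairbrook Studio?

1, 2, 3, 4, 5, 7, 8, 9

1. sharps-disposal audit 302 days ago vs limit 270 → not met
2. licensed body piercers 1 < 2 → not met
3. first-aid certification 300 days ago vs limit 270 → not met
4. condition 'offers permanent makeup' holds; premises liability coverage $525,000 < $575,000 → not met
5. professional liability coverage $250,000 < $525,000 → not met
6. age-verification policy present → met
7. autoclave spore test 87 days ago vs limit 60 → not met
8. condition 'serves clients under 18' holds; bloodborne-pathogen training 48 days ago vs limit 45 → not met
9. health department inspection 400 days ago vs limit 365 → not met
Not met: 1, 2, 3, 4, 5, 7, 8, 9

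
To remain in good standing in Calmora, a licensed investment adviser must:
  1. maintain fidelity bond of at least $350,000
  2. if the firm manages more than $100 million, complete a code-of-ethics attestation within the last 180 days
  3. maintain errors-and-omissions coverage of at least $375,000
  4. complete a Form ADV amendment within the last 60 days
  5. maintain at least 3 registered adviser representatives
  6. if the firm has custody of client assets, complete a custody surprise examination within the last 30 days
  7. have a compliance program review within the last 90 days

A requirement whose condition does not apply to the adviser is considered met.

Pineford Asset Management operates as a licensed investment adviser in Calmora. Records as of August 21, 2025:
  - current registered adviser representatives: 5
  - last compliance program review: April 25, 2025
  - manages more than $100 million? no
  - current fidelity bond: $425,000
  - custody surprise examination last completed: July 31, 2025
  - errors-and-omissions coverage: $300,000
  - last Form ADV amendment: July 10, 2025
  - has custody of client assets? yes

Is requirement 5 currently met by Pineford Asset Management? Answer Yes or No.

Yes

5. registered adviser representatives 5 ≥ 3 → met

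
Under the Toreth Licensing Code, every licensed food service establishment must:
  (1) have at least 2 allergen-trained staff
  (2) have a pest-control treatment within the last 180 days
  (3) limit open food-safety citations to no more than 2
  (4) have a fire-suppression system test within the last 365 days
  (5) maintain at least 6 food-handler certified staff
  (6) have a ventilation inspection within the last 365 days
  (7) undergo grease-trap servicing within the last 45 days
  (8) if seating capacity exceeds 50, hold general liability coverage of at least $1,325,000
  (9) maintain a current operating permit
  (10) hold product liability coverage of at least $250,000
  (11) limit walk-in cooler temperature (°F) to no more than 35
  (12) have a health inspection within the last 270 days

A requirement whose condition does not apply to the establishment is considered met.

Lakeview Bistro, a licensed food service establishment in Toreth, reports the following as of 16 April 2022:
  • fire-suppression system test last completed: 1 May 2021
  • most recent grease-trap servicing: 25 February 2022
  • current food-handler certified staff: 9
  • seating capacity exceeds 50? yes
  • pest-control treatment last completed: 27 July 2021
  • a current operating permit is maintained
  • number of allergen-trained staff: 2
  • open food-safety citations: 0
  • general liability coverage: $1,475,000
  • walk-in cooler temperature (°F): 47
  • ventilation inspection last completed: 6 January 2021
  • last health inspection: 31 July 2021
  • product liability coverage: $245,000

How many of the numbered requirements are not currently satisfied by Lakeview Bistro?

5

1. allergen-trained staff 2 ≥ 2 → met
2. pest-control treatment 263 days ago vs limit 180 → not met
3. open food-safety citations 0 ≤ 2 → met
4. fire-suppression system test 350 days ago vs limit 365 → met
5. food-handler certified staff 9 ≥ 6 → met
6. ventilation inspection 465 days ago vs limit 365 → not met
7. grease-trap servicing 50 days ago vs limit 45 → not met
8. condition 'seating capacity exceeds 50' holds; general liability coverage $1,475,000 ≥ $1,325,000 → met
9. current operating permit present → met
10. product liability coverage $245,000 < $250,000 → not met
11. walk-in cooler temperature (°F) 47 > 35 → not met
12. health inspection 259 days ago vs limit 270 → met
Not met: 5 of 12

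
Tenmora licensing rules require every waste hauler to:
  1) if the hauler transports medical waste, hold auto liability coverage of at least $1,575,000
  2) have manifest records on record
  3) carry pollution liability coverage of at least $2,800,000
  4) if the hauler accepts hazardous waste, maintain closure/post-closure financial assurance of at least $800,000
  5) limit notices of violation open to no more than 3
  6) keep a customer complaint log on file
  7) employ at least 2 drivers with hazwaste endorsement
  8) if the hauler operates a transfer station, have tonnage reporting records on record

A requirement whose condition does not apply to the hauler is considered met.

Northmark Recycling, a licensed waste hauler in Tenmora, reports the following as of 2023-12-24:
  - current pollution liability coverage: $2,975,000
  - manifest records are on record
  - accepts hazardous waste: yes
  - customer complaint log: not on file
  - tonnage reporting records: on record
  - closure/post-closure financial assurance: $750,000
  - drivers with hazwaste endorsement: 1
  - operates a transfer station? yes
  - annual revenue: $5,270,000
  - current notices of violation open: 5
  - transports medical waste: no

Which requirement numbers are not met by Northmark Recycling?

4, 5, 6, 7

1. condition 'transports medical waste' does not hold → requirement n/a → met
2. manifest records present → met
3. pollution liability coverage $2,975,000 ≥ $2,800,000 → met
4. condition 'accepts hazardous waste' holds; closure/post-closure financial assurance $750,000 < $800,000 → not met
5. notices of violation open 5 > 3 → not met
6. customer complaint log absent → not met
7. drivers with hazwaste endorsement 1 < 2 → not met
8. condition 'operates a transfer station' holds; tonnage reporting records present → met
Not met: 4, 5, 6, 7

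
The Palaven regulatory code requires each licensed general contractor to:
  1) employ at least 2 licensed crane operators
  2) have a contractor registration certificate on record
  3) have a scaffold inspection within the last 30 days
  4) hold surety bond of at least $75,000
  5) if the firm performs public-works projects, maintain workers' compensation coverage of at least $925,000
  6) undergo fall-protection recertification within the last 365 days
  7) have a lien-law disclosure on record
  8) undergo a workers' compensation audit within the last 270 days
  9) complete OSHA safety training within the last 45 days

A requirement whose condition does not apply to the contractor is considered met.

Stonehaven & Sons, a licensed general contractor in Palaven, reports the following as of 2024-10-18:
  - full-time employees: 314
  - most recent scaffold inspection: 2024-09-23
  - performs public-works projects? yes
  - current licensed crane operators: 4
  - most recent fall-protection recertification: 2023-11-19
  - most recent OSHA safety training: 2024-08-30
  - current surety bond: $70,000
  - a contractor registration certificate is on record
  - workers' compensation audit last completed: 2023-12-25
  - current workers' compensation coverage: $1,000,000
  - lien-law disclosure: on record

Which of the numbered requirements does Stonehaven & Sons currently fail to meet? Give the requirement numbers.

4, 8, 9

1. licensed crane operators 4 ≥ 2 → met
2. contractor registration certificate present → met
3. scaffold inspection 25 days ago vs limit 30 → met
4. surety bond $70,000 < $75,000 → not met
5. condition 'performs public-works projects' holds; workers' compensation coverage $1,000,000 ≥ $925,000 → met
6. fall-protection recertification 334 days ago vs limit 365 → met
7. lien-law disclosure present → met
8. workers' compensation audit 298 days ago vs limit 270 → not met
9. OSHA safety training 49 days ago vs limit 45 → not met
Not met: 4, 8, 9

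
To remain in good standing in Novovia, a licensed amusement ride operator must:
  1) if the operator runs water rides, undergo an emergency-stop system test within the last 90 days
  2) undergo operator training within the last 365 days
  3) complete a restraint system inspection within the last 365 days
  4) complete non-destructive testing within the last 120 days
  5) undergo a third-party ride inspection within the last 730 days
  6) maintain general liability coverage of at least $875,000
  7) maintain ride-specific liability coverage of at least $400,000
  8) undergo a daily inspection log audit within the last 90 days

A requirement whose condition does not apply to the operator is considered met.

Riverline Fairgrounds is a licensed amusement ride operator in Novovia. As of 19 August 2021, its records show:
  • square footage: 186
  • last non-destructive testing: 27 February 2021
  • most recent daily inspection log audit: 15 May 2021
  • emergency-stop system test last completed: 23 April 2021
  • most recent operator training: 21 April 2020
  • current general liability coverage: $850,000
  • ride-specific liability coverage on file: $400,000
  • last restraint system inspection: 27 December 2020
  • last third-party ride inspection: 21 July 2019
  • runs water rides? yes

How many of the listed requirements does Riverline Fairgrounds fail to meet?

1. condition 'runs water rides' holds; emergency-stop system test 118 days ago vs limit 90 → not met
2. operator training 485 days ago vs limit 365 → not met
3. restraint system inspection 235 days ago vs limit 365 → met
4. non-destructive testing 173 days ago vs limit 120 → not met
5. third-party ride inspection 760 days ago vs limit 730 → not met
6. general liability coverage $850,000 < $875,000 → not met
7. ride-specific liability coverage $400,000 ≥ $400,000 → met
8. daily inspection log audit 96 days ago vs limit 90 → not met
Not met: 6 of 8

6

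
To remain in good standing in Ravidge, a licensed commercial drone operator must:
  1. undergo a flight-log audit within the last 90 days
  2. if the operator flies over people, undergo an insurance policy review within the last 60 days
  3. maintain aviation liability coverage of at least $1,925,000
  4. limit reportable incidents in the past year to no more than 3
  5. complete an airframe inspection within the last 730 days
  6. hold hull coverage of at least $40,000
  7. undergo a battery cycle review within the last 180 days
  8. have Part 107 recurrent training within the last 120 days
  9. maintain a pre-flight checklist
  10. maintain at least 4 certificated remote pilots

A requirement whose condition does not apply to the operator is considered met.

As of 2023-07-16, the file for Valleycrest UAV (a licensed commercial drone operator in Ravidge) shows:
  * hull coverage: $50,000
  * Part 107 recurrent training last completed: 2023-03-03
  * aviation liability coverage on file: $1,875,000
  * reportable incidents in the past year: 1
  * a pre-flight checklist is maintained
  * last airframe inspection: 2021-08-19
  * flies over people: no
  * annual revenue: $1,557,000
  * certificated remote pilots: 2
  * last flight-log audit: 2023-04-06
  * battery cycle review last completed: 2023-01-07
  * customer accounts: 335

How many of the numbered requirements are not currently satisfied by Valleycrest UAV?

5

1. flight-log audit 101 days ago vs limit 90 → not met
2. condition 'flies over people' does not hold → requirement n/a → met
3. aviation liability coverage $1,875,000 < $1,925,000 → not met
4. reportable incidents in the past year 1 ≤ 3 → met
5. airframe inspection 696 days ago vs limit 730 → met
6. hull coverage $50,000 ≥ $40,000 → met
7. battery cycle review 190 days ago vs limit 180 → not met
8. Part 107 recurrent training 135 days ago vs limit 120 → not met
9. pre-flight checklist present → met
10. certificated remote pilots 2 < 4 → not met
Not met: 5 of 10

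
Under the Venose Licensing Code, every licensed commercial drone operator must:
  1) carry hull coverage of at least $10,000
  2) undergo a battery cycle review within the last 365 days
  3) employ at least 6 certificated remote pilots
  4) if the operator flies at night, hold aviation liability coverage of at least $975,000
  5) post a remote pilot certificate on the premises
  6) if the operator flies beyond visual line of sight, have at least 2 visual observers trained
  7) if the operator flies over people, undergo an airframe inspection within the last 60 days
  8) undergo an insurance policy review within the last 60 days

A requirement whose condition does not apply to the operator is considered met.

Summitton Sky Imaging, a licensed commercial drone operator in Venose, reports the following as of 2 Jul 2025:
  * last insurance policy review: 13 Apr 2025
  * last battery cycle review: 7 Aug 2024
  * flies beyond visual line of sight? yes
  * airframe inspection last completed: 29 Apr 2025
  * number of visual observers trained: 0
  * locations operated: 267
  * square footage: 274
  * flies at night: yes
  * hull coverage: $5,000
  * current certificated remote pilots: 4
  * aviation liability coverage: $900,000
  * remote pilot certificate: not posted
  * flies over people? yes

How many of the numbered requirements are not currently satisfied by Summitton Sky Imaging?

7

1. hull coverage $5,000 < $10,000 → not met
2. battery cycle review 329 days ago vs limit 365 → met
3. certificated remote pilots 4 < 6 → not met
4. condition 'flies at night' holds; aviation liability coverage $900,000 < $975,000 → not met
5. remote pilot certificate absent → not met
6. condition 'flies beyond visual line of sight' holds; visual observers trained 0 < 2 → not met
7. condition 'flies over people' holds; airframe inspection 64 days ago vs limit 60 → not met
8. insurance policy review 80 days ago vs limit 60 → not met
Not met: 7 of 8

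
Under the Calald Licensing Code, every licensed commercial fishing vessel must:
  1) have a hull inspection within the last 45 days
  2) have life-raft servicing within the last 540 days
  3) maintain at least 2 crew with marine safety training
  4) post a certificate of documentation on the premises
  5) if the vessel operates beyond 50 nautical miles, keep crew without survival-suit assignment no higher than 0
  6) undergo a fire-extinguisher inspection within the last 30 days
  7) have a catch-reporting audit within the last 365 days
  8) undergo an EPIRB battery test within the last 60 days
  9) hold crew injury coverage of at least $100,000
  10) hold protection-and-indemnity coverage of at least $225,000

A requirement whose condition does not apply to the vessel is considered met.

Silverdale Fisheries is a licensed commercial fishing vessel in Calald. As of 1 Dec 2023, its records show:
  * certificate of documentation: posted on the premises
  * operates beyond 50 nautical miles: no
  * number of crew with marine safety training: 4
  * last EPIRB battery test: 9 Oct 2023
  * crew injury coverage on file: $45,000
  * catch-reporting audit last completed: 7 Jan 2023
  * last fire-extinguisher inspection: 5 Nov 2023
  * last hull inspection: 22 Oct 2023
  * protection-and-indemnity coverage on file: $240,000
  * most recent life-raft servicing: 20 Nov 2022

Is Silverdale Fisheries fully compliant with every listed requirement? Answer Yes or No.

1. hull inspection 40 days ago vs limit 45 → met
2. life-raft servicing 376 days ago vs limit 540 → met
3. crew with marine safety training 4 ≥ 2 → met
4. certificate of documentation present → met
5. condition 'operates beyond 50 nautical miles' does not hold → requirement n/a → met
6. fire-extinguisher inspection 26 days ago vs limit 30 → met
7. catch-reporting audit 328 days ago vs limit 365 → met
8. EPIRB battery test 53 days ago vs limit 60 → met
9. crew injury coverage $45,000 < $100,000 → not met
10. protection-and-indemnity coverage $240,000 ≥ $225,000 → met
Not met: 9

No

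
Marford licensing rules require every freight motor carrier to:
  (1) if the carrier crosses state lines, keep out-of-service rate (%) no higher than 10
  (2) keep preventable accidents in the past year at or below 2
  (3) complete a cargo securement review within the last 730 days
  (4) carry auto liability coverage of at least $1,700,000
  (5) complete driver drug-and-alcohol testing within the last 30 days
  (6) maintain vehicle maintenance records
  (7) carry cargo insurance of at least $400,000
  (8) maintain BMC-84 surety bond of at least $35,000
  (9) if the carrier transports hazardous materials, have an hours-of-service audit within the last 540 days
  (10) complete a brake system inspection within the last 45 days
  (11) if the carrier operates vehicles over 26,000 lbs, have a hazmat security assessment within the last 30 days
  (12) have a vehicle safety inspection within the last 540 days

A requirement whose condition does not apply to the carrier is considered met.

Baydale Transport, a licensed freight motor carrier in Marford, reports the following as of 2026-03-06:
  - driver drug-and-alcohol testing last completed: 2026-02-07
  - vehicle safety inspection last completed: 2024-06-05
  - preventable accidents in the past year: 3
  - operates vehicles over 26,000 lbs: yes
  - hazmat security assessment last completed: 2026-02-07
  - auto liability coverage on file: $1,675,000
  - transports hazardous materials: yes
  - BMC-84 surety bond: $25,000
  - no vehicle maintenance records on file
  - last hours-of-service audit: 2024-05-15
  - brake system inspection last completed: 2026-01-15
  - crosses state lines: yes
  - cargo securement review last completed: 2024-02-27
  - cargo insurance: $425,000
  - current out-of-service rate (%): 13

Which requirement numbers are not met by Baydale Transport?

1, 2, 3, 4, 6, 8, 9, 10, 12

1. condition 'crosses state lines' holds; out-of-service rate (%) 13 > 10 → not met
2. preventable accidents in the past year 3 > 2 → not met
3. cargo securement review 738 days ago vs limit 730 → not met
4. auto liability coverage $1,675,000 < $1,700,000 → not met
5. driver drug-and-alcohol testing 27 days ago vs limit 30 → met
6. vehicle maintenance records absent → not met
7. cargo insurance $425,000 ≥ $400,000 → met
8. BMC-84 surety bond $25,000 < $35,000 → not met
9. condition 'transports hazardous materials' holds; hours-of-service audit 660 days ago vs limit 540 → not met
10. brake system inspection 50 days ago vs limit 45 → not met
11. condition 'operates vehicles over 26,000 lbs' holds; hazmat security assessment 27 days ago vs limit 30 → met
12. vehicle safety inspection 639 days ago vs limit 540 → not met
Not met: 1, 2, 3, 4, 6, 8, 9, 10, 12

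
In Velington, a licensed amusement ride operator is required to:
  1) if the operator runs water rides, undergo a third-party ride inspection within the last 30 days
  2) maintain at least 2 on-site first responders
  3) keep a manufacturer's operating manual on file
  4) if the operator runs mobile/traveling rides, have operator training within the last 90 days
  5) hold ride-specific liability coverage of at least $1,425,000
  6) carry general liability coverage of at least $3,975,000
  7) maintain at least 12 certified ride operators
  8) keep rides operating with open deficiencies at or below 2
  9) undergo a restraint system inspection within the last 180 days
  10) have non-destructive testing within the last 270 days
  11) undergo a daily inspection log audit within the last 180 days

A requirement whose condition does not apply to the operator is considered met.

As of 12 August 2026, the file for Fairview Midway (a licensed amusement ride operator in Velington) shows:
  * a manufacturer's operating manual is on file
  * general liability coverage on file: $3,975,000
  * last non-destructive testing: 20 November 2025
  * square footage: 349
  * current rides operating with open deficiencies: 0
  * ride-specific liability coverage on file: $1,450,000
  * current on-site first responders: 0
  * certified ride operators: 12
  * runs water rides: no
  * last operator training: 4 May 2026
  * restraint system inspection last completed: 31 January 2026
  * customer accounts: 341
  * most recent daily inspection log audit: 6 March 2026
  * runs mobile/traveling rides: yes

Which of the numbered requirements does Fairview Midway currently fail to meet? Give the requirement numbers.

1. condition 'runs water rides' does not hold → requirement n/a → met
2. on-site first responders 0 < 2 → not met
3. manufacturer's operating manual present → met
4. condition 'runs mobile/traveling rides' holds; operator training 100 days ago vs limit 90 → not met
5. ride-specific liability coverage $1,450,000 ≥ $1,425,000 → met
6. general liability coverage $3,975,000 ≥ $3,975,000 → met
7. certified ride operators 12 ≥ 12 → met
8. rides operating with open deficiencies 0 ≤ 2 → met
9. restraint system inspection 193 days ago vs limit 180 → not met
10. non-destructive testing 265 days ago vs limit 270 → met
11. daily inspection log audit 159 days ago vs limit 180 → met
Not met: 2, 4, 9

2, 4, 9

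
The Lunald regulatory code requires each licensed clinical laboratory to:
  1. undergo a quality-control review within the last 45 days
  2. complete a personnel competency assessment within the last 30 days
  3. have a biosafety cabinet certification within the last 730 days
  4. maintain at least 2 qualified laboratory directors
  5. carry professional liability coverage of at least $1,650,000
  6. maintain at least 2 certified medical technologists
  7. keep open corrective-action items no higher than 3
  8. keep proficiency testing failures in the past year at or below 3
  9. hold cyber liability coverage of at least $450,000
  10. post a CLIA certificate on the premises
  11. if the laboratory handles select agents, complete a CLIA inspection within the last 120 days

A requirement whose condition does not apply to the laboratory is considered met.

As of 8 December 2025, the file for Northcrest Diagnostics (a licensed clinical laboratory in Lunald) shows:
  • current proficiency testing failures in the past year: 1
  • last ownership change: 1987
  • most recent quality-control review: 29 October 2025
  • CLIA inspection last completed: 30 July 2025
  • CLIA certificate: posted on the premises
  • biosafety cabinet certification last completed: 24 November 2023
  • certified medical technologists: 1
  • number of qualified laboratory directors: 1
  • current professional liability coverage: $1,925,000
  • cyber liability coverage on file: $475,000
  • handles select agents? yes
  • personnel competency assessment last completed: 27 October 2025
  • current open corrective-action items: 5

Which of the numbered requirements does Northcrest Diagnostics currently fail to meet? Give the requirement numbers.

1. quality-control review 40 days ago vs limit 45 → met
2. personnel competency assessment 42 days ago vs limit 30 → not met
3. biosafety cabinet certification 745 days ago vs limit 730 → not met
4. qualified laboratory directors 1 < 2 → not met
5. professional liability coverage $1,925,000 ≥ $1,650,000 → met
6. certified medical technologists 1 < 2 → not met
7. open corrective-action items 5 > 3 → not met
8. proficiency testing failures in the past year 1 ≤ 3 → met
9. cyber liability coverage $475,000 ≥ $450,000 → met
10. CLIA certificate present → met
11. condition 'handles select agents' holds; CLIA inspection 131 days ago vs limit 120 → not met
Not met: 2, 3, 4, 6, 7, 11

2, 3, 4, 6, 7, 11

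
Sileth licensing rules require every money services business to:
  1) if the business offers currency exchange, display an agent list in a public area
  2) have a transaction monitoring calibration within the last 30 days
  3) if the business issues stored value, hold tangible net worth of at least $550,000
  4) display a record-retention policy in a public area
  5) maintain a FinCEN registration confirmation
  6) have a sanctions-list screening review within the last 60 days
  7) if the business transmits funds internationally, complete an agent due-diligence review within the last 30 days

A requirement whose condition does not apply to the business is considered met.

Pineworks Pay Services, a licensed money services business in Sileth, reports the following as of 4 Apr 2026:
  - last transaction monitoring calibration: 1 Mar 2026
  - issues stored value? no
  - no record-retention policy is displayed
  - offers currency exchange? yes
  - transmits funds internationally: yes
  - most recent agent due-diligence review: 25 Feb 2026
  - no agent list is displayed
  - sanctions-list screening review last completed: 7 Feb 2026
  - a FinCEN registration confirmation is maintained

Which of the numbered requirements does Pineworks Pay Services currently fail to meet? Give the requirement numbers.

1, 2, 4, 7

1. condition 'offers currency exchange' holds; agent list absent → not met
2. transaction monitoring calibration 34 days ago vs limit 30 → not met
3. condition 'issues stored value' does not hold → requirement n/a → met
4. record-retention policy absent → not met
5. FinCEN registration confirmation present → met
6. sanctions-list screening review 56 days ago vs limit 60 → met
7. condition 'transmits funds internationally' holds; agent due-diligence review 38 days ago vs limit 30 → not met
Not met: 1, 2, 4, 7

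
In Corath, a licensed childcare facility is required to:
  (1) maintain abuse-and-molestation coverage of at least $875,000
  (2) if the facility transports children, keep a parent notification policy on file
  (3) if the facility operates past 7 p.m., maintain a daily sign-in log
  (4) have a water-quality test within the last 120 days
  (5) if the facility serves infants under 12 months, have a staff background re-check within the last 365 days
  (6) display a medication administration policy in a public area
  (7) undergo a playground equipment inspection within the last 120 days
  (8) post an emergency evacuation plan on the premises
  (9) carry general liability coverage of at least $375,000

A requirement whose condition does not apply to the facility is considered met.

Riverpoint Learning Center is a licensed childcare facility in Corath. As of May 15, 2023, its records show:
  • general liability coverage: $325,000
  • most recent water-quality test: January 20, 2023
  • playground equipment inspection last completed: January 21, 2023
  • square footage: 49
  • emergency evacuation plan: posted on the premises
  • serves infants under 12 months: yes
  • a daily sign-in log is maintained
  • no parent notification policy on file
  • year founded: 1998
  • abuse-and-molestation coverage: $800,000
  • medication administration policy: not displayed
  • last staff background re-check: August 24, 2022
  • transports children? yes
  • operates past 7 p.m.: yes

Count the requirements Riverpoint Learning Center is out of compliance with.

1. abuse-and-molestation coverage $800,000 < $875,000 → not met
2. condition 'transports children' holds; parent notification policy absent → not met
3. condition 'operates past 7 p.m.' holds; daily sign-in log present → met
4. water-quality test 115 days ago vs limit 120 → met
5. condition 'serves infants under 12 months' holds; staff background re-check 264 days ago vs limit 365 → met
6. medication administration policy absent → not met
7. playground equipment inspection 114 days ago vs limit 120 → met
8. emergency evacuation plan present → met
9. general liability coverage $325,000 < $375,000 → not met
Not met: 4 of 9

4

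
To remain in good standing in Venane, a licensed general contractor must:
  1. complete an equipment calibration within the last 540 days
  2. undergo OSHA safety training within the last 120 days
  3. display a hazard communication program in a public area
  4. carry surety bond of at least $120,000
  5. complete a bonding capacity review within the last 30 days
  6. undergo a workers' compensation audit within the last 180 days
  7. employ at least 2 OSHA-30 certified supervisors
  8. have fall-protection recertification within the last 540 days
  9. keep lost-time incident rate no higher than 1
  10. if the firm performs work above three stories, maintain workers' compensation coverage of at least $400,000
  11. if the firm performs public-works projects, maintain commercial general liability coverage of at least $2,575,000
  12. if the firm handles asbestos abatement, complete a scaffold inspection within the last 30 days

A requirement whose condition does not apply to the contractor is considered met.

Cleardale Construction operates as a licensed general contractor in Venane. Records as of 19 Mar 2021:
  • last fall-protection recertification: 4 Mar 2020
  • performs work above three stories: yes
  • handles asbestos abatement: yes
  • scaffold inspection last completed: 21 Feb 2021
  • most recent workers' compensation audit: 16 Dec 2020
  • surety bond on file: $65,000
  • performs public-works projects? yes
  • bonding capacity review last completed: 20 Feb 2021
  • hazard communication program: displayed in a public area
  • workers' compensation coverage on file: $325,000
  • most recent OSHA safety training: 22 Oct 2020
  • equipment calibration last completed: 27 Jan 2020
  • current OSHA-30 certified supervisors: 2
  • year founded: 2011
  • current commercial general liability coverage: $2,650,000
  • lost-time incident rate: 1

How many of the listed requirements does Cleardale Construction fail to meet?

1. equipment calibration 417 days ago vs limit 540 → met
2. OSHA safety training 148 days ago vs limit 120 → not met
3. hazard communication program present → met
4. surety bond $65,000 < $120,000 → not met
5. bonding capacity review 27 days ago vs limit 30 → met
6. workers' compensation audit 93 days ago vs limit 180 → met
7. OSHA-30 certified supervisors 2 ≥ 2 → met
8. fall-protection recertification 380 days ago vs limit 540 → met
9. lost-time incident rate 1 ≤ 1 → met
10. condition 'performs work above three stories' holds; workers' compensation coverage $325,000 < $400,000 → not met
11. condition 'performs public-works projects' holds; commercial general liability coverage $2,650,000 ≥ $2,575,000 → met
12. condition 'handles asbestos abatement' holds; scaffold inspection 26 days ago vs limit 30 → met
Not met: 3 of 12

3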